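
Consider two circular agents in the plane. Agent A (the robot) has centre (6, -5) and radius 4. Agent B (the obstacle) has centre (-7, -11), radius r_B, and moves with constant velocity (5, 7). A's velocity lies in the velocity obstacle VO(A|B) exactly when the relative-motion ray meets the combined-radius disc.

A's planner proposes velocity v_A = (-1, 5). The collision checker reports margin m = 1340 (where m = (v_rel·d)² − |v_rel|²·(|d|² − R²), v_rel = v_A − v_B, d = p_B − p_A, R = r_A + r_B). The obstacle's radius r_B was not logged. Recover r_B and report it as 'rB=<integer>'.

m = 1340
d = (-13, -6);  v_rel = (-6, -2),  |v_rel|² = 40
v_rel×d = (-6)·(-6) − (-2)·(-13) = 10
since m = R²·40 − 10²:  R² = (100 + 1340) / 40 = 36
R = √36 = 6  ⇒  r_B = 6 − 4 = 2

rB=2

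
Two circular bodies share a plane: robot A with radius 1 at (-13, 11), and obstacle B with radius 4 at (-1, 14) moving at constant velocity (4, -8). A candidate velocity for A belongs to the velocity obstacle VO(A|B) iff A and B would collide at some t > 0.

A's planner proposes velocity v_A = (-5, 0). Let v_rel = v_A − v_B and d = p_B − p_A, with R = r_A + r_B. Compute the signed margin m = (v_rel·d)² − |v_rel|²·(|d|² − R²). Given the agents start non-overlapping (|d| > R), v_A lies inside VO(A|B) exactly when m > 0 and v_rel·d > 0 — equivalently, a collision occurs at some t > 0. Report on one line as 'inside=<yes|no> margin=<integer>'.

d = (12, 3),  |d|² = 153;  R = 1+4 = 5,  c = 153−5² = 128
v_rel = (-9, 8),  |v_rel|² = 145;  v_rel·d = (-9)·(12) + (8)·(3) = -84
145·t² + 168·t + 128 = 0  ⇒  m = (-84)² − 145·128 = -11504
m = -11504 < 0,  v_rel·d = -84 < 0  ⇒  outside

inside=no margin=-11504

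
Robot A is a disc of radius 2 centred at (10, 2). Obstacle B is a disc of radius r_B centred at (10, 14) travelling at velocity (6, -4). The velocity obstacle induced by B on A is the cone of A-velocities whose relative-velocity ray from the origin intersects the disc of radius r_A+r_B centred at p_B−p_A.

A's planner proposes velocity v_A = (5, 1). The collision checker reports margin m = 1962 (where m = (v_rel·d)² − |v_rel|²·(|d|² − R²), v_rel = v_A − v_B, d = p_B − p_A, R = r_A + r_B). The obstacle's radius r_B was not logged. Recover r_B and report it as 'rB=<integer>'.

m = 1962
d = (0, 12);  v_rel = (-1, 5),  |v_rel|² = 26
v_rel×d = (-1)·(12) − (5)·(0) = -12
since m = R²·26 − (-12)²:  R² = (144 + 1962) / 26 = 81
R = √81 = 9  ⇒  r_B = 9 − 2 = 7

rB=7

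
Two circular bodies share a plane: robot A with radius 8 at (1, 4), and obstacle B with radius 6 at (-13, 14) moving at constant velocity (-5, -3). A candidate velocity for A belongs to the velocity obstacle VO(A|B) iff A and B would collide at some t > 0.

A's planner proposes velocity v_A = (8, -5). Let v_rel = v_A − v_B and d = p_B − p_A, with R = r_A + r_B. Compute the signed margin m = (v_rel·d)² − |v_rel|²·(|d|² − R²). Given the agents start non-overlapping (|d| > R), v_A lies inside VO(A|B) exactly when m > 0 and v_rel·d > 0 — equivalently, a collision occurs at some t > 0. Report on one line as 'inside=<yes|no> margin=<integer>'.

d = (-14, 10),  |d|² = 296;  R = 8+6 = 14,  c = 296−14² = 100
v_rel = (13, -2),  |v_rel|² = 173;  v_rel·d = (13)·(-14) + (-2)·(10) = -202
173·t² + 404·t + 100 = 0  ⇒  m = (-202)² − 173·100 = 23504
m = 23504 > 0,  v_rel·d = -202 < 0  ⇒  outside

inside=no margin=23504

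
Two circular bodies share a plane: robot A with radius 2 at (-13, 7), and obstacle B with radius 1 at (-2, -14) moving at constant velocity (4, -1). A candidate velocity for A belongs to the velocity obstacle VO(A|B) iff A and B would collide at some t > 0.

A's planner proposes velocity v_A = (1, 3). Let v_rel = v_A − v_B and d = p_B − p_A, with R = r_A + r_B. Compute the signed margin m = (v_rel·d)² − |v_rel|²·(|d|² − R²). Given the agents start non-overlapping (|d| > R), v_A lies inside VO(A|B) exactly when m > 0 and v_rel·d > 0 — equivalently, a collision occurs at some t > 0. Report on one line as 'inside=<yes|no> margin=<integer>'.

d = (11, -21),  |d|² = 562;  R = 2+1 = 3,  c = 562−3² = 553
v_rel = (-3, 4),  |v_rel|² = 25;  v_rel·d = (-3)·(11) + (4)·(-21) = -117
25·t² + 234·t + 553 = 0  ⇒  m = (-117)² − 25·553 = -136
m = -136 < 0,  v_rel·d = -117 < 0  ⇒  outside

inside=no margin=-136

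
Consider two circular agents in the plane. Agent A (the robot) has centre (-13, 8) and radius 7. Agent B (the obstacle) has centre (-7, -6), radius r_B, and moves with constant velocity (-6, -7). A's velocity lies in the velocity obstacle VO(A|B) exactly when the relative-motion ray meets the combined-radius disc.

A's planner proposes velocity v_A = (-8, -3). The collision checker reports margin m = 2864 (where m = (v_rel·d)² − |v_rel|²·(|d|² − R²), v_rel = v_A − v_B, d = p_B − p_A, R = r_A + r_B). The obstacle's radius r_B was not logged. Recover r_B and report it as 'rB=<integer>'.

m = 2864
d = (6, -14);  v_rel = (-2, 4),  |v_rel|² = 20
v_rel×d = (-2)·(-14) − (4)·(6) = 4
since m = R²·20 − 4²:  R² = (16 + 2864) / 20 = 144
R = √144 = 12  ⇒  r_B = 12 − 7 = 5

rB=5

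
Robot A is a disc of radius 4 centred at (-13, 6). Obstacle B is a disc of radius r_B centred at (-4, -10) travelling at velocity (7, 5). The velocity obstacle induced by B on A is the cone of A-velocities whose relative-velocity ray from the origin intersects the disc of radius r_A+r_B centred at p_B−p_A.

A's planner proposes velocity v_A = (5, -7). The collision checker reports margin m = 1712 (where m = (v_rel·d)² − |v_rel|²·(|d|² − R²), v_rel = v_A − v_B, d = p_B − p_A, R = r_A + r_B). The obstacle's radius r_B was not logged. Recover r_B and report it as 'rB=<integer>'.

m = 1712
d = (9, -16);  v_rel = (-2, -12),  |v_rel|² = 148
v_rel×d = (-2)·(-16) − (-12)·(9) = 140
since m = R²·148 − 140²:  R² = (19600 + 1712) / 148 = 144
R = √144 = 12  ⇒  r_B = 12 − 4 = 8

rB=8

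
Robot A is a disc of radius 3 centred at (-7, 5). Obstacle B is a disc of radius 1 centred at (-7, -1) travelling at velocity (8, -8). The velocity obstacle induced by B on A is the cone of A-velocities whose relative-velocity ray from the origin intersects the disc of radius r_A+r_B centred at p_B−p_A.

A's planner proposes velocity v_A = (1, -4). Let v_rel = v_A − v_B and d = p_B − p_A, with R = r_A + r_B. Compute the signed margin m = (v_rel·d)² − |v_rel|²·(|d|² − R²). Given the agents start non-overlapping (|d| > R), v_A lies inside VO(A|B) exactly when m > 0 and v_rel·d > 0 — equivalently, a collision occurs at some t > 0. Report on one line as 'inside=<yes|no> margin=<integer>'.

d = (0, -6),  |d|² = 36;  R = 3+1 = 4,  c = 36−4² = 20
v_rel = (-7, 4),  |v_rel|² = 65;  v_rel·d = (-7)·(0) + (4)·(-6) = -24
65·t² + 48·t + 20 = 0  ⇒  m = (-24)² − 65·20 = -724
m = -724 < 0,  v_rel·d = -24 < 0  ⇒  outside

inside=no margin=-724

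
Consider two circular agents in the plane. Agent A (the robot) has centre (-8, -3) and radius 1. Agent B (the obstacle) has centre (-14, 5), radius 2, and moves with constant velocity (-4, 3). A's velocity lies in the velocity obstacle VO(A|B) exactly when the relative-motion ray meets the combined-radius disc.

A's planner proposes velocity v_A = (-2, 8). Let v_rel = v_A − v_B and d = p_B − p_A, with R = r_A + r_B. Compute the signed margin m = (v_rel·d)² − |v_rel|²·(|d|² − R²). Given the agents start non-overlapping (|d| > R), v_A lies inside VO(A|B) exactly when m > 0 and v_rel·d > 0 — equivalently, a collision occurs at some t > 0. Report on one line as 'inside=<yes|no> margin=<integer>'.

d = (-6, 8),  |d|² = 100;  R = 1+2 = 3,  c = 100−3² = 91
v_rel = (2, 5),  |v_rel|² = 29;  v_rel·d = (2)·(-6) + (5)·(8) = 28
29·t² − 56·t + 91 = 0  ⇒  m = 28² − 29·91 = -1855
m = -1855 < 0,  v_rel·d = 28 > 0  ⇒  outside

inside=no margin=-1855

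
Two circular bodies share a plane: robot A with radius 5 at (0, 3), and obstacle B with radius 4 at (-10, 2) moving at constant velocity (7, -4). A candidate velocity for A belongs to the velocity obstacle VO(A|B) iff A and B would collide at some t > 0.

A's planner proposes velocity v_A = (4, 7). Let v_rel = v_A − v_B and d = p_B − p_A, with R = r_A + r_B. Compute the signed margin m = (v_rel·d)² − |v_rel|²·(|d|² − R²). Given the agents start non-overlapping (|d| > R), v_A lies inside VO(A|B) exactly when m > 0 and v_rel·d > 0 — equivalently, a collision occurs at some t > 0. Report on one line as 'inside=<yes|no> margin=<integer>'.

d = (-10, -1),  |d|² = 101;  R = 5+4 = 9,  c = 101−9² = 20
v_rel = (-3, 11),  |v_rel|² = 130;  v_rel·d = (-3)·(-10) + (11)·(-1) = 19
130·t² − 38·t + 20 = 0  ⇒  m = 19² − 130·20 = -2239
m = -2239 < 0,  v_rel·d = 19 > 0  ⇒  outside

inside=no margin=-2239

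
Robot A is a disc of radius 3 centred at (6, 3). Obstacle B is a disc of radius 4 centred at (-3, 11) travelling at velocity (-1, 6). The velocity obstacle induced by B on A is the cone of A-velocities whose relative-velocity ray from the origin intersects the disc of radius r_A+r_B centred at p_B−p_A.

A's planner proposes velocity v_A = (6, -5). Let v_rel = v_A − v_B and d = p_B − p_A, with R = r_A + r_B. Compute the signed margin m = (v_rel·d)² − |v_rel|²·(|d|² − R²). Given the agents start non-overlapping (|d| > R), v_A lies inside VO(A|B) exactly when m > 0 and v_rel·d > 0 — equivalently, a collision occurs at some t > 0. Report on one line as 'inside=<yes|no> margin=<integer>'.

d = (-9, 8),  |d|² = 145;  R = 3+4 = 7,  c = 145−7² = 96
v_rel = (7, -11),  |v_rel|² = 170;  v_rel·d = (7)·(-9) + (-11)·(8) = -151
170·t² + 302·t + 96 = 0  ⇒  m = (-151)² − 170·96 = 6481
m = 6481 > 0,  v_rel·d = -151 < 0  ⇒  outside

inside=no margin=6481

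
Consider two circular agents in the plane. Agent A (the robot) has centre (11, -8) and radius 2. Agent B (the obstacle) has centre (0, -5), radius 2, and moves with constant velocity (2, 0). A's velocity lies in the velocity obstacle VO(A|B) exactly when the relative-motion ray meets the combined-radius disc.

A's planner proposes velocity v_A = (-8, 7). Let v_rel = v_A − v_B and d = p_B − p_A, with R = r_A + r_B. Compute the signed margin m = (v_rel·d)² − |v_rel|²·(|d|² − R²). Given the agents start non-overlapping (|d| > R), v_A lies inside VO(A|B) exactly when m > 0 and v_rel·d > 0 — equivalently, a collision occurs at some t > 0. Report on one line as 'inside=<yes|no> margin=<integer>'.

d = (-11, 3),  |d|² = 130;  R = 2+2 = 4,  c = 130−4² = 114
v_rel = (-10, 7),  |v_rel|² = 149;  v_rel·d = (-10)·(-11) + (7)·(3) = 131
149·t² − 262·t + 114 = 0  ⇒  m = 131² − 149·114 = 175
m = 175 > 0,  v_rel·d = 131 > 0  ⇒  inside

inside=yes margin=175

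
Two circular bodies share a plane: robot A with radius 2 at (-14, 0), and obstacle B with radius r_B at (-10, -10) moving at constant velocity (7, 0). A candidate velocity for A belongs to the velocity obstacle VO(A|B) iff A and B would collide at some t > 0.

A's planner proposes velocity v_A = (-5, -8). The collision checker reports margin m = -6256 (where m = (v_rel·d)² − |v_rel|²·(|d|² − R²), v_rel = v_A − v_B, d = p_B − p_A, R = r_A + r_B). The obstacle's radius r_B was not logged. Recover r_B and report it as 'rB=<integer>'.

m = -6256
d = (4, -10);  v_rel = (-12, -8),  |v_rel|² = 208
v_rel×d = (-12)·(-10) − (-8)·(4) = 152
since m = R²·208 − 152²:  R² = (23104 + -6256) / 208 = 81
R = √81 = 9  ⇒  r_B = 9 − 2 = 7

rB=7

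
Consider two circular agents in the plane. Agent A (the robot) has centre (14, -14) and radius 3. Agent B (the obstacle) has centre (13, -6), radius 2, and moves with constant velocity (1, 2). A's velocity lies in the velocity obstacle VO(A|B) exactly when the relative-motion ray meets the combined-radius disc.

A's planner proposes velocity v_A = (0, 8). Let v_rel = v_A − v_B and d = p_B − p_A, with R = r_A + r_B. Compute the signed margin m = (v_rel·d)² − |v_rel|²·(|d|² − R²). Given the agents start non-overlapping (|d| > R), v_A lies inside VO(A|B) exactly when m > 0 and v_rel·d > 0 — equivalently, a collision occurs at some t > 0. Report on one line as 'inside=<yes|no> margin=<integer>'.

d = (-1, 8),  |d|² = 65;  R = 3+2 = 5,  c = 65−5² = 40
v_rel = (-1, 6),  |v_rel|² = 37;  v_rel·d = (-1)·(-1) + (6)·(8) = 49
37·t² − 98·t + 40 = 0  ⇒  m = 49² − 37·40 = 921
m = 921 > 0,  v_rel·d = 49 > 0  ⇒  inside

inside=yes margin=921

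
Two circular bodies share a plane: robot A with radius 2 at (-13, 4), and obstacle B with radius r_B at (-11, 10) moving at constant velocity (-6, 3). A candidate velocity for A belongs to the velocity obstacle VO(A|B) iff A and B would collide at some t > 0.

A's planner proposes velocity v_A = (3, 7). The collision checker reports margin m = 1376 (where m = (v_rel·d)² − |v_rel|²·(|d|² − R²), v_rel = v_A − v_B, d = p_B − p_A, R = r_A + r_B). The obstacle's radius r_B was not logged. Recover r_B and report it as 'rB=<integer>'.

m = 1376
d = (2, 6);  v_rel = (9, 4),  |v_rel|² = 97
v_rel×d = (9)·(6) − (4)·(2) = 46
since m = R²·97 − 46²:  R² = (2116 + 1376) / 97 = 36
R = √36 = 6  ⇒  r_B = 6 − 2 = 4

rB=4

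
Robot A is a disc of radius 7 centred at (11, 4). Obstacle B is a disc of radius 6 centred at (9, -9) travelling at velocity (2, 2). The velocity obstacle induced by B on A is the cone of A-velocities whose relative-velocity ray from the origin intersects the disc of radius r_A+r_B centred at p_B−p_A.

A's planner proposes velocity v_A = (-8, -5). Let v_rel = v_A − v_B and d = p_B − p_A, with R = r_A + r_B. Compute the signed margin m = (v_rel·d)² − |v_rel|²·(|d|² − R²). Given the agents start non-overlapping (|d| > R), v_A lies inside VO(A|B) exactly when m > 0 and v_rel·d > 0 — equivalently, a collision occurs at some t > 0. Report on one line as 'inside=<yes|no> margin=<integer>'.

d = (-2, -13),  |d|² = 173;  R = 7+6 = 13,  c = 173−13² = 4
v_rel = (-10, -7),  |v_rel|² = 149;  v_rel·d = (-10)·(-2) + (-7)·(-13) = 111
149·t² − 222·t + 4 = 0  ⇒  m = 111² − 149·4 = 11725
m = 11725 > 0,  v_rel·d = 111 > 0  ⇒  inside

inside=yes margin=11725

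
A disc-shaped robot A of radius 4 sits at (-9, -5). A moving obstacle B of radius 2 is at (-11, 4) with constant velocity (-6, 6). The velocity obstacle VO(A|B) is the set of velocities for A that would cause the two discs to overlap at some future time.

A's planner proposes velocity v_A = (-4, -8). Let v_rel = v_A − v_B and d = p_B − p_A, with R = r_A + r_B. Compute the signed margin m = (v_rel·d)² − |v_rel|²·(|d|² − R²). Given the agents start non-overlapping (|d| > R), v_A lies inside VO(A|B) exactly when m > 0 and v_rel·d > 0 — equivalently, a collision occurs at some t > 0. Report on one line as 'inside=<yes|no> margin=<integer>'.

d = (-2, 9),  |d|² = 85;  R = 4+2 = 6,  c = 85−6² = 49
v_rel = (2, -14),  |v_rel|² = 200;  v_rel·d = (2)·(-2) + (-14)·(9) = -130
200·t² + 260·t + 49 = 0  ⇒  m = (-130)² − 200·49 = 7100
m = 7100 > 0,  v_rel·d = -130 < 0  ⇒  outside

inside=no margin=7100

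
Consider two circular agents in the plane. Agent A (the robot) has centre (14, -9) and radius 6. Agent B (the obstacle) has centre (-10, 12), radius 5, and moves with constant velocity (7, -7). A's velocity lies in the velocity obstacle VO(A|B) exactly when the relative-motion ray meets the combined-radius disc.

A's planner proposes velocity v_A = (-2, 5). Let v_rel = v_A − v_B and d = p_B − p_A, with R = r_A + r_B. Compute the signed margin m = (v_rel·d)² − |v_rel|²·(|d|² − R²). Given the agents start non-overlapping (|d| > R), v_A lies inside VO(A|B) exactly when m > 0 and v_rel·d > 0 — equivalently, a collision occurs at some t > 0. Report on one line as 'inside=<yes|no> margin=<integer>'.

d = (-24, 21),  |d|² = 1017;  R = 6+5 = 11,  c = 1017−11² = 896
v_rel = (-9, 12),  |v_rel|² = 225;  v_rel·d = (-9)·(-24) + (12)·(21) = 468
225·t² − 936·t + 896 = 0  ⇒  m = 468² − 225·896 = 17424
m = 17424 > 0,  v_rel·d = 468 > 0  ⇒  inside

inside=yes margin=17424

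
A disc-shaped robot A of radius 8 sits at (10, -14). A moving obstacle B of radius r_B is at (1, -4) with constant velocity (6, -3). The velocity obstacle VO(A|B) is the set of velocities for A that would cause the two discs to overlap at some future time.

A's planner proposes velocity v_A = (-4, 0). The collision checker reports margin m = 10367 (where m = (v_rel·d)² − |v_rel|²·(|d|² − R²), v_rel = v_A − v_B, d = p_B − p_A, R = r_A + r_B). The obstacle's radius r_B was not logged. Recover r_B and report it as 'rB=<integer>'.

m = 10367
d = (-9, 10);  v_rel = (-10, 3),  |v_rel|² = 109
v_rel×d = (-10)·(10) − (3)·(-9) = -73
since m = R²·109 − (-73)²:  R² = (5329 + 10367) / 109 = 144
R = √144 = 12  ⇒  r_B = 12 − 8 = 4

rB=4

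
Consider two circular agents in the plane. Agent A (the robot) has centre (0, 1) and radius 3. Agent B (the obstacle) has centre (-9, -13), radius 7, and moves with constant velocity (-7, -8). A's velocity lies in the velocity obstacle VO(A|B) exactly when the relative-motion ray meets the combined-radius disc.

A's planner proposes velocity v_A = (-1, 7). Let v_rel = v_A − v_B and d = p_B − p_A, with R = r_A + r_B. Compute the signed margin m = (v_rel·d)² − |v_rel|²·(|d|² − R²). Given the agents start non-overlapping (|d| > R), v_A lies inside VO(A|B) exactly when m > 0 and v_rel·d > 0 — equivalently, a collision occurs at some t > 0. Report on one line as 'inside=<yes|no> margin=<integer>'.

d = (-9, -14),  |d|² = 277;  R = 3+7 = 10,  c = 277−10² = 177
v_rel = (6, 15),  |v_rel|² = 261;  v_rel·d = (6)·(-9) + (15)·(-14) = -264
261·t² + 528·t + 177 = 0  ⇒  m = (-264)² − 261·177 = 23499
m = 23499 > 0,  v_rel·d = -264 < 0  ⇒  outside

inside=no margin=23499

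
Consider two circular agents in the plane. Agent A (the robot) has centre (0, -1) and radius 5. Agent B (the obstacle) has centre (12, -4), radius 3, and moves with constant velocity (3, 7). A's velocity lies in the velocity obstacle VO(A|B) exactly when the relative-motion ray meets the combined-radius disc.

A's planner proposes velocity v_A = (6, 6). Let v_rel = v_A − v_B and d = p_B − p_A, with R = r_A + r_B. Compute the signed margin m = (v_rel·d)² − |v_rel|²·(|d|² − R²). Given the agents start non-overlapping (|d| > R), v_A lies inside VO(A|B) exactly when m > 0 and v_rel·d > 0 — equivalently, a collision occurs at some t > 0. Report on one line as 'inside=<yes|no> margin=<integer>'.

d = (12, -3),  |d|² = 153;  R = 5+3 = 8,  c = 153−8² = 89
v_rel = (3, -1),  |v_rel|² = 10;  v_rel·d = (3)·(12) + (-1)·(-3) = 39
10·t² − 78·t + 89 = 0  ⇒  m = 39² − 10·89 = 631
m = 631 > 0,  v_rel·d = 39 > 0  ⇒  inside

inside=yes margin=631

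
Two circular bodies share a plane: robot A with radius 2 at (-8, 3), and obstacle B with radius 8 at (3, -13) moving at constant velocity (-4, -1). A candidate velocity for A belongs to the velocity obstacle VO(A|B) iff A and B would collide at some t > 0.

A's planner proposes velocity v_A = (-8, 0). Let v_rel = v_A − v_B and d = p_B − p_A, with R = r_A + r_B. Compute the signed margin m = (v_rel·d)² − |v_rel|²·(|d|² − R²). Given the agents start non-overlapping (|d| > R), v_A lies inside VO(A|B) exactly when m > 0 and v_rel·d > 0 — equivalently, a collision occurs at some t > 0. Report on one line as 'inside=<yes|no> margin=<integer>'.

d = (11, -16),  |d|² = 377;  R = 2+8 = 10,  c = 377−10² = 277
v_rel = (-4, 1),  |v_rel|² = 17;  v_rel·d = (-4)·(11) + (1)·(-16) = -60
17·t² + 120·t + 277 = 0  ⇒  m = (-60)² − 17·277 = -1109
m = -1109 < 0,  v_rel·d = -60 < 0  ⇒  outside

inside=no margin=-1109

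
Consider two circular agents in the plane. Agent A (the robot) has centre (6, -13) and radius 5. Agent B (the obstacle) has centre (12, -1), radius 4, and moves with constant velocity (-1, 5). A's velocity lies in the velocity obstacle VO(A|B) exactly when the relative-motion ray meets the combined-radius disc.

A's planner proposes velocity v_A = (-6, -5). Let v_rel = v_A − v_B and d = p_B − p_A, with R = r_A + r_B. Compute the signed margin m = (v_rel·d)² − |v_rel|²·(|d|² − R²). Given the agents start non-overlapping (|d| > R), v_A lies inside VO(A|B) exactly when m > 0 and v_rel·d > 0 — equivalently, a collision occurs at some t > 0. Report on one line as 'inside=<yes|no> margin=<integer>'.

d = (6, 12),  |d|² = 180;  R = 5+4 = 9,  c = 180−9² = 99
v_rel = (-5, -10),  |v_rel|² = 125;  v_rel·d = (-5)·(6) + (-10)·(12) = -150
125·t² + 300·t + 99 = 0  ⇒  m = (-150)² − 125·99 = 10125
m = 10125 > 0,  v_rel·d = -150 < 0  ⇒  outside

inside=no margin=10125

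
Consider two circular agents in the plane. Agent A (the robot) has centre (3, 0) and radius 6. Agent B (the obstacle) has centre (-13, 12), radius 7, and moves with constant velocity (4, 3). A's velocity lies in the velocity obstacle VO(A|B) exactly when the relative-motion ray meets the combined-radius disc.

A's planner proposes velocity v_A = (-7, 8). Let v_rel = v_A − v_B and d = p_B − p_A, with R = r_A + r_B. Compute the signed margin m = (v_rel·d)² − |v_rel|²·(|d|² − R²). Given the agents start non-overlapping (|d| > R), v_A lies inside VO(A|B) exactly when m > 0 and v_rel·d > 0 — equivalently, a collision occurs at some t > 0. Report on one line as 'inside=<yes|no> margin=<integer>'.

d = (-16, 12),  |d|² = 400;  R = 6+7 = 13,  c = 400−13² = 231
v_rel = (-11, 5),  |v_rel|² = 146;  v_rel·d = (-11)·(-16) + (5)·(12) = 236
146·t² − 472·t + 231 = 0  ⇒  m = 236² − 146·231 = 21970
m = 21970 > 0,  v_rel·d = 236 > 0  ⇒  inside

inside=yes margin=21970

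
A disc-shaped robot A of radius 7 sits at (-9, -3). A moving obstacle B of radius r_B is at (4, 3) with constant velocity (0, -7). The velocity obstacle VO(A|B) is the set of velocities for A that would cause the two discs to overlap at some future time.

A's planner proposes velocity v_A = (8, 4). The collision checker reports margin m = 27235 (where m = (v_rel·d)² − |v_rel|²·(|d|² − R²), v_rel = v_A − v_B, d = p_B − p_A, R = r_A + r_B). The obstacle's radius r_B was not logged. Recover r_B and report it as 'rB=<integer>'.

m = 27235
d = (13, 6);  v_rel = (8, 11),  |v_rel|² = 185
v_rel×d = (8)·(6) − (11)·(13) = -95
since m = R²·185 − (-95)²:  R² = (9025 + 27235) / 185 = 196
R = √196 = 14  ⇒  r_B = 14 − 7 = 7

rB=7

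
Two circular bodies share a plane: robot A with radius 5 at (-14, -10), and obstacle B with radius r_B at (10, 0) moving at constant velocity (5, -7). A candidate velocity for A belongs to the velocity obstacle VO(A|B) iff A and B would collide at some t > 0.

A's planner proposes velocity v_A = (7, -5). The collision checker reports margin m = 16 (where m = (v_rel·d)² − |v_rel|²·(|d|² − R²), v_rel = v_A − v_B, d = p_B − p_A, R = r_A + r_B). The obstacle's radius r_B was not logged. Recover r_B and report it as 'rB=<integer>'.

m = 16
d = (24, 10);  v_rel = (2, 2),  |v_rel|² = 8
v_rel×d = (2)·(10) − (2)·(24) = -28
since m = R²·8 − (-28)²:  R² = (784 + 16) / 8 = 100
R = √100 = 10  ⇒  r_B = 10 − 5 = 5

rB=5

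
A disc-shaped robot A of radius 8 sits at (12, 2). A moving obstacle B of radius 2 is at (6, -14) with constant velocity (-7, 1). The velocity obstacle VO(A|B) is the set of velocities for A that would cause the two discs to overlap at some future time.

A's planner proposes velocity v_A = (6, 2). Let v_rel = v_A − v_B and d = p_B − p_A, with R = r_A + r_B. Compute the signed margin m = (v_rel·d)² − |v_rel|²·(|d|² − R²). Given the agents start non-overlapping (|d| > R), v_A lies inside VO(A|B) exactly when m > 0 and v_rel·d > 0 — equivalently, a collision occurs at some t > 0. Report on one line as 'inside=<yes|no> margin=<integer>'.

d = (-6, -16),  |d|² = 292;  R = 8+2 = 10,  c = 292−10² = 192
v_rel = (13, 1),  |v_rel|² = 170;  v_rel·d = (13)·(-6) + (1)·(-16) = -94
170·t² + 188·t + 192 = 0  ⇒  m = (-94)² − 170·192 = -23804
m = -23804 < 0,  v_rel·d = -94 < 0  ⇒  outside

inside=no margin=-23804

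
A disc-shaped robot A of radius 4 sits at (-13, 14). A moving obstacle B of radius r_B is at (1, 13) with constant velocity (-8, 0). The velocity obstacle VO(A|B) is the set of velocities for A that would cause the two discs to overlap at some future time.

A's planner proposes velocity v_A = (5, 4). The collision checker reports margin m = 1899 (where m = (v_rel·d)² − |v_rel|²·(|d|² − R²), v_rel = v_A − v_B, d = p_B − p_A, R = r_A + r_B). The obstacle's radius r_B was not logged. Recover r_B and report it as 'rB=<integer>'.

m = 1899
d = (14, -1);  v_rel = (13, 4),  |v_rel|² = 185
v_rel×d = (13)·(-1) − (4)·(14) = -69
since m = R²·185 − (-69)²:  R² = (4761 + 1899) / 185 = 36
R = √36 = 6  ⇒  r_B = 6 − 4 = 2

rB=2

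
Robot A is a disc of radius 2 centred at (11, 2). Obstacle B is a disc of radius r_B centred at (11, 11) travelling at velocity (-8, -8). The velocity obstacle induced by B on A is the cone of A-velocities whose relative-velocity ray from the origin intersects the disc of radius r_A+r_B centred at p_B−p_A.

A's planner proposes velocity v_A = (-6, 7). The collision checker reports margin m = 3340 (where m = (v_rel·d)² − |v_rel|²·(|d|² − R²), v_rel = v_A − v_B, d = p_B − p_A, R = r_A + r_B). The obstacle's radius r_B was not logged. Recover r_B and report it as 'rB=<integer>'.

m = 3340
d = (0, 9);  v_rel = (2, 15),  |v_rel|² = 229
v_rel×d = (2)·(9) − (15)·(0) = 18
since m = R²·229 − 18²:  R² = (324 + 3340) / 229 = 16
R = √16 = 4  ⇒  r_B = 4 − 2 = 2

rB=2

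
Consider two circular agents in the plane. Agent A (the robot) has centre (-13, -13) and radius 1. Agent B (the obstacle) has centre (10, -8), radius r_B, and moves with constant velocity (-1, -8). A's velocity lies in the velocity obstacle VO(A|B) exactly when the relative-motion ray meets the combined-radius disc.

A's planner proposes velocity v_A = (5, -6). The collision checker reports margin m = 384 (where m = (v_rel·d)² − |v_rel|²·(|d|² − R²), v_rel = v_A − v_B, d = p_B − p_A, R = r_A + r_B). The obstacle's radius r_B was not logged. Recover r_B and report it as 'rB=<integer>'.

m = 384
d = (23, 5);  v_rel = (6, 2),  |v_rel|² = 40
v_rel×d = (6)·(5) − (2)·(23) = -16
since m = R²·40 − (-16)²:  R² = (256 + 384) / 40 = 16
R = √16 = 4  ⇒  r_B = 4 − 1 = 3

rB=3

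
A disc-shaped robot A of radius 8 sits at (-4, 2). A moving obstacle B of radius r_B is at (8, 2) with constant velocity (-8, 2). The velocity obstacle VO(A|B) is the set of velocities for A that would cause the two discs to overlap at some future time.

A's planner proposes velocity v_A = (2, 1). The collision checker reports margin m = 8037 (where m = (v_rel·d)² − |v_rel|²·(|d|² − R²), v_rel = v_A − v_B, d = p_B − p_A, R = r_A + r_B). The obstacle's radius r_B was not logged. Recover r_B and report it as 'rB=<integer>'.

m = 8037
d = (12, 0);  v_rel = (10, -1),  |v_rel|² = 101
v_rel×d = (10)·(0) − (-1)·(12) = 12
since m = R²·101 − 12²:  R² = (144 + 8037) / 101 = 81
R = √81 = 9  ⇒  r_B = 9 − 8 = 1

rB=1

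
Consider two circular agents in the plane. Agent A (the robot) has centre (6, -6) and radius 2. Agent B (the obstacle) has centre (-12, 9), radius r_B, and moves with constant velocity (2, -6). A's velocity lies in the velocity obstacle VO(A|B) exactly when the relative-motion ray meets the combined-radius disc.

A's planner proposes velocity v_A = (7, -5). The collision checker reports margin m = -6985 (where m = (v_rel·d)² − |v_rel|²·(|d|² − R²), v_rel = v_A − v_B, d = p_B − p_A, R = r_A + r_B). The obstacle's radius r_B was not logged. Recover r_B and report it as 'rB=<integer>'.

m = -6985
d = (-18, 15);  v_rel = (5, 1),  |v_rel|² = 26
v_rel×d = (5)·(15) − (1)·(-18) = 93
since m = R²·26 − 93²:  R² = (8649 + -6985) / 26 = 64
R = √64 = 8  ⇒  r_B = 8 − 2 = 6

rB=6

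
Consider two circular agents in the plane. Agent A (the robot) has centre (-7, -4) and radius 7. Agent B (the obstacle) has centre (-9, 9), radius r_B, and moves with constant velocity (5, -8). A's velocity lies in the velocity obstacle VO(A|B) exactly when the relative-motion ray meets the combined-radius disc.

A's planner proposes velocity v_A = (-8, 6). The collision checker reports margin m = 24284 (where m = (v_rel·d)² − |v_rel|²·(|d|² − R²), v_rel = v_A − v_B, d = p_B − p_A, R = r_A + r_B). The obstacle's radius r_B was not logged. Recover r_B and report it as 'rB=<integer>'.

m = 24284
d = (-2, 13);  v_rel = (-13, 14),  |v_rel|² = 365
v_rel×d = (-13)·(13) − (14)·(-2) = -141
since m = R²·365 − (-141)²:  R² = (19881 + 24284) / 365 = 121
R = √121 = 11  ⇒  r_B = 11 − 7 = 4

rB=4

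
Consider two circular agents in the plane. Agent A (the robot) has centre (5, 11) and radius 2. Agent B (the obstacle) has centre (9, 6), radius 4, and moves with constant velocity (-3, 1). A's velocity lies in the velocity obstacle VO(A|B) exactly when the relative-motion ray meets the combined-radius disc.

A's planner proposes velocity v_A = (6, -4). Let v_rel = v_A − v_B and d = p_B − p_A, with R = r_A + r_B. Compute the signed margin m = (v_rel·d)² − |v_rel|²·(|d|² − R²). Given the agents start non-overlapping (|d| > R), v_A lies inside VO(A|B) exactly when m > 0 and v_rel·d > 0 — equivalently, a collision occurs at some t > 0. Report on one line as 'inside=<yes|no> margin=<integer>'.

d = (4, -5),  |d|² = 41;  R = 2+4 = 6,  c = 41−6² = 5
v_rel = (9, -5),  |v_rel|² = 106;  v_rel·d = (9)·(4) + (-5)·(-5) = 61
106·t² − 122·t + 5 = 0  ⇒  m = 61² − 106·5 = 3191
m = 3191 > 0,  v_rel·d = 61 > 0  ⇒  inside

inside=yes margin=3191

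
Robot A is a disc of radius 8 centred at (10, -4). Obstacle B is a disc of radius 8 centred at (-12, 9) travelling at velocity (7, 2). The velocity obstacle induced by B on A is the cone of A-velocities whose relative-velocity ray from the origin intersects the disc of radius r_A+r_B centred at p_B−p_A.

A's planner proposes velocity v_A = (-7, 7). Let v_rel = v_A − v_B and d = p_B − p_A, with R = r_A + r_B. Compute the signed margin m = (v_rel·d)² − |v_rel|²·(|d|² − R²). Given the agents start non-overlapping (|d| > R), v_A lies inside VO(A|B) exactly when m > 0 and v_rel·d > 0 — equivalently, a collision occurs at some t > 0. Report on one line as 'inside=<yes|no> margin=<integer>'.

d = (-22, 13),  |d|² = 653;  R = 8+8 = 16,  c = 653−16² = 397
v_rel = (-14, 5),  |v_rel|² = 221;  v_rel·d = (-14)·(-22) + (5)·(13) = 373
221·t² − 746·t + 397 = 0  ⇒  m = 373² − 221·397 = 51392
m = 51392 > 0,  v_rel·d = 373 > 0  ⇒  inside

inside=yes margin=51392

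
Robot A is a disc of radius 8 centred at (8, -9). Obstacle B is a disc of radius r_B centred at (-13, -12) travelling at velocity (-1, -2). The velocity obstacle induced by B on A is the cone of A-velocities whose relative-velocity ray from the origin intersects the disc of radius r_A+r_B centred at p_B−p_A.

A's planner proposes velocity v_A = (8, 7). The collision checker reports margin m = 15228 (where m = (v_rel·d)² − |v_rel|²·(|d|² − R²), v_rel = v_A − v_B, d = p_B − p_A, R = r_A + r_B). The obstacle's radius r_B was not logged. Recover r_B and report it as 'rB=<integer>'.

m = 15228
d = (-21, -3);  v_rel = (9, 9),  |v_rel|² = 162
v_rel×d = (9)·(-3) − (9)·(-21) = 162
since m = R²·162 − 162²:  R² = (26244 + 15228) / 162 = 256
R = √256 = 16  ⇒  r_B = 16 − 8 = 8

rB=8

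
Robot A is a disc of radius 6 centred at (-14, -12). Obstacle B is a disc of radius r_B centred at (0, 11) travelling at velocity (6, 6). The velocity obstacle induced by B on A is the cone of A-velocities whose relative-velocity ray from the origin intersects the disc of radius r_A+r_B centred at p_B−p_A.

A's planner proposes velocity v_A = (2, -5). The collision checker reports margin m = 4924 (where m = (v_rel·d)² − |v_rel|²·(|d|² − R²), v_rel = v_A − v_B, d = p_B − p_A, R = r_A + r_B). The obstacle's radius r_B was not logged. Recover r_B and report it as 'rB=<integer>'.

m = 4924
d = (14, 23);  v_rel = (-4, -11),  |v_rel|² = 137
v_rel×d = (-4)·(23) − (-11)·(14) = 62
since m = R²·137 − 62²:  R² = (3844 + 4924) / 137 = 64
R = √64 = 8  ⇒  r_B = 8 − 6 = 2

rB=2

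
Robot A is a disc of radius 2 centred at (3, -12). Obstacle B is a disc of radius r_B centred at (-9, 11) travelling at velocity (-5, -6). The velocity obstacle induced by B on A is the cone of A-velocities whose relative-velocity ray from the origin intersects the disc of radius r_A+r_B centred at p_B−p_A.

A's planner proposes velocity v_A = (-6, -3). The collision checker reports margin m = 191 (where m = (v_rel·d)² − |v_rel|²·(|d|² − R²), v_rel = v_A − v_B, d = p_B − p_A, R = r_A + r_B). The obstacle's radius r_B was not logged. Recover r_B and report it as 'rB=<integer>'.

m = 191
d = (-12, 23);  v_rel = (-1, 3),  |v_rel|² = 10
v_rel×d = (-1)·(23) − (3)·(-12) = 13
since m = R²·10 − 13²:  R² = (169 + 191) / 10 = 36
R = √36 = 6  ⇒  r_B = 6 − 2 = 4

rB=4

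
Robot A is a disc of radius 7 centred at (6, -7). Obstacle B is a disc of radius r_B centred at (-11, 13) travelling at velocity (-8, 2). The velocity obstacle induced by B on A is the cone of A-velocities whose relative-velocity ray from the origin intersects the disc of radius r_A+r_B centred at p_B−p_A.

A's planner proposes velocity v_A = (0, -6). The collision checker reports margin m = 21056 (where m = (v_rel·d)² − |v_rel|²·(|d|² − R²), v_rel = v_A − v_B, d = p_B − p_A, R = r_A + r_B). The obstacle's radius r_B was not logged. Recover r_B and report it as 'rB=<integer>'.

m = 21056
d = (-17, 20);  v_rel = (8, -8),  |v_rel|² = 128
v_rel×d = (8)·(20) − (-8)·(-17) = 24
since m = R²·128 − 24²:  R² = (576 + 21056) / 128 = 169
R = √169 = 13  ⇒  r_B = 13 − 7 = 6

rB=6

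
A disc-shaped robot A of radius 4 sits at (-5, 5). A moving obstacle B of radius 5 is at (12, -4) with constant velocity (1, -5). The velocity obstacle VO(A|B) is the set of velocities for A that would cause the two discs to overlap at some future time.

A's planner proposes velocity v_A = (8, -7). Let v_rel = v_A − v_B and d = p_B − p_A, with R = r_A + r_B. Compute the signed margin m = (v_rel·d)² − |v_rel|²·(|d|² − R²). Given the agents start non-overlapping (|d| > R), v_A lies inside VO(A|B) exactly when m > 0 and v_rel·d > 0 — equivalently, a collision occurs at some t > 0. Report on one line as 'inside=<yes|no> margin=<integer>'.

d = (17, -9),  |d|² = 370;  R = 4+5 = 9,  c = 370−9² = 289
v_rel = (7, -2),  |v_rel|² = 53;  v_rel·d = (7)·(17) + (-2)·(-9) = 137
53·t² − 274·t + 289 = 0  ⇒  m = 137² − 53·289 = 3452
m = 3452 > 0,  v_rel·d = 137 > 0  ⇒  inside

inside=yes margin=3452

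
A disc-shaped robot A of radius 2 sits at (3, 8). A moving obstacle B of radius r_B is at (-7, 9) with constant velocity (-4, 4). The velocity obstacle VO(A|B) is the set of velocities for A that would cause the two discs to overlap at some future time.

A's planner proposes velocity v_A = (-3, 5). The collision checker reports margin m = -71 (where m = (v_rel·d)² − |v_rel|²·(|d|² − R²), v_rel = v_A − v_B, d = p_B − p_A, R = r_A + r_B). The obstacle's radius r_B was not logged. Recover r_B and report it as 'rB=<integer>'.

m = -71
d = (-10, 1);  v_rel = (1, 1),  |v_rel|² = 2
v_rel×d = (1)·(1) − (1)·(-10) = 11
since m = R²·2 − 11²:  R² = (121 + -71) / 2 = 25
R = √25 = 5  ⇒  r_B = 5 − 2 = 3

rB=3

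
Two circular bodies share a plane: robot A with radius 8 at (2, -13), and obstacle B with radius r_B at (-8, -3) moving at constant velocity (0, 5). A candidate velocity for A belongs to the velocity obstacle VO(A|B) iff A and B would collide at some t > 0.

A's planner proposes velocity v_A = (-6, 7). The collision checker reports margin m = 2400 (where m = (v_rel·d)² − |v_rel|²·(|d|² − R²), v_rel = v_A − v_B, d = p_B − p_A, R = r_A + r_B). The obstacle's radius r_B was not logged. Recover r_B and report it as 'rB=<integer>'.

m = 2400
d = (-10, 10);  v_rel = (-6, 2),  |v_rel|² = 40
v_rel×d = (-6)·(10) − (2)·(-10) = -40
since m = R²·40 − (-40)²:  R² = (1600 + 2400) / 40 = 100
R = √100 = 10  ⇒  r_B = 10 − 8 = 2

rB=2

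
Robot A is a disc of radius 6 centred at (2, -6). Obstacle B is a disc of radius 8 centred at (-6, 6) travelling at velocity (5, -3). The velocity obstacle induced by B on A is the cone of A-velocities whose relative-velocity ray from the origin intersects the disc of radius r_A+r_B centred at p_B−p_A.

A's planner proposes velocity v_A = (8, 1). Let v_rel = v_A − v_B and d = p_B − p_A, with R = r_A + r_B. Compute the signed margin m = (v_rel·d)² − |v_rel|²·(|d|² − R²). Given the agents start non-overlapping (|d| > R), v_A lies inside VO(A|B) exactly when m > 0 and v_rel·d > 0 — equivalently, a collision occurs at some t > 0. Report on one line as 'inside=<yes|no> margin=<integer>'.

d = (-8, 12),  |d|² = 208;  R = 6+8 = 14,  c = 208−14² = 12
v_rel = (3, 4),  |v_rel|² = 25;  v_rel·d = (3)·(-8) + (4)·(12) = 24
25·t² − 48·t + 12 = 0  ⇒  m = 24² − 25·12 = 276
m = 276 > 0,  v_rel·d = 24 > 0  ⇒  inside

inside=yes margin=276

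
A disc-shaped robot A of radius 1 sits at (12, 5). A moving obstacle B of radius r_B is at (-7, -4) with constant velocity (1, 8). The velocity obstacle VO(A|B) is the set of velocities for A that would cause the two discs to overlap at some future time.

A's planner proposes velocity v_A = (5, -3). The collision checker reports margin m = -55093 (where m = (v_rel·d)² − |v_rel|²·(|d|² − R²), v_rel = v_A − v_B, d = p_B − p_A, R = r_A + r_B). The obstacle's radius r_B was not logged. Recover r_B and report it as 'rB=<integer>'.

m = -55093
d = (-19, -9);  v_rel = (4, -11),  |v_rel|² = 137
v_rel×d = (4)·(-9) − (-11)·(-19) = -245
since m = R²·137 − (-245)²:  R² = (60025 + -55093) / 137 = 36
R = √36 = 6  ⇒  r_B = 6 − 1 = 5

rB=5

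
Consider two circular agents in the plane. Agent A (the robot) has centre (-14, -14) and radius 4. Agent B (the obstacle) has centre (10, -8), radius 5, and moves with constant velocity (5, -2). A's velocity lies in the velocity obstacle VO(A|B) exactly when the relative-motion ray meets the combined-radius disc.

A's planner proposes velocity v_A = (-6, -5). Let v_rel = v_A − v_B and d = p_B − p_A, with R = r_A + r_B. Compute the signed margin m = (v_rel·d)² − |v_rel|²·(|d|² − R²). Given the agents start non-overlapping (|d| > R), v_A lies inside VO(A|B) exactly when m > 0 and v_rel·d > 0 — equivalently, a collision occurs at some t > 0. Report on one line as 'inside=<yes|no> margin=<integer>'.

d = (24, 6),  |d|² = 612;  R = 4+5 = 9,  c = 612−9² = 531
v_rel = (-11, -3),  |v_rel|² = 130;  v_rel·d = (-11)·(24) + (-3)·(6) = -282
130·t² + 564·t + 531 = 0  ⇒  m = (-282)² − 130·531 = 10494
m = 10494 > 0,  v_rel·d = -282 < 0  ⇒  outside

inside=no margin=10494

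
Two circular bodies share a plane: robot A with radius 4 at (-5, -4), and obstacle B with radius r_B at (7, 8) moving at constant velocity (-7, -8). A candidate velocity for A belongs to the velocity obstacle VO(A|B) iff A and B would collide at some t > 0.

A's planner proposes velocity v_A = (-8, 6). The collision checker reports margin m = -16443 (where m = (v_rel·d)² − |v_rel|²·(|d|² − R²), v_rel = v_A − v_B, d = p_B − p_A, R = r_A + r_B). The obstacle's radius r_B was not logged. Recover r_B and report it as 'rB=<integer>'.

m = -16443
d = (12, 12);  v_rel = (-1, 14),  |v_rel|² = 197
v_rel×d = (-1)·(12) − (14)·(12) = -180
since m = R²·197 − (-180)²:  R² = (32400 + -16443) / 197 = 81
R = √81 = 9  ⇒  r_B = 9 − 4 = 5

rB=5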